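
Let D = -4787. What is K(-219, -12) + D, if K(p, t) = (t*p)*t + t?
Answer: -36335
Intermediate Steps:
K(p, t) = t + p*t**2 (K(p, t) = (p*t)*t + t = p*t**2 + t = t + p*t**2)
K(-219, -12) + D = -12*(1 - 219*(-12)) - 4787 = -12*(1 + 2628) - 4787 = -12*2629 - 4787 = -31548 - 4787 = -36335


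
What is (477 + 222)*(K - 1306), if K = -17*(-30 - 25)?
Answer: -259329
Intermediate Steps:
K = 935 (K = -17*(-55) = 935)
(477 + 222)*(K - 1306) = (477 + 222)*(935 - 1306) = 699*(-371) = -259329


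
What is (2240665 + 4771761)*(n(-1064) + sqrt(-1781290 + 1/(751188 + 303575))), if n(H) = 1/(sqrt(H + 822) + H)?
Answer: 7012426*(-1054763*I - 1064*sqrt(1981729632611923247) + 11*I*sqrt(3963459265223846494))/(1054763*(11*sqrt(2) + 1064*I)) ≈ -6589.2 + 9.3591e+9*I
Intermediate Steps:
n(H) = 1/(H + sqrt(822 + H)) (n(H) = 1/(sqrt(822 + H) + H) = 1/(H + sqrt(822 + H)))
(2240665 + 4771761)*(n(-1064) + sqrt(-1781290 + 1/(751188 + 303575))) = (2240665 + 4771761)*(1/(-1064 + sqrt(822 - 1064)) + sqrt(-1781290 + 1/(751188 + 303575))) = 7012426*(1/(-1064 + sqrt(-242)) + sqrt(-1781290 + 1/1054763)) = 7012426*(1/(-1064 + 11*I*sqrt(2)) + sqrt(-1781290 + 1/1054763)) = 7012426*(1/(-1064 + 11*I*sqrt(2)) + sqrt(-1878838784269/1054763)) = 7012426*(1/(-1064 + 11*I*sqrt(2)) + I*sqrt(1981729632611923247)/1054763) = 7012426/(-1064 + 11*I*sqrt(2)) + 7012426*I*sqrt(1981729632611923247)/1054763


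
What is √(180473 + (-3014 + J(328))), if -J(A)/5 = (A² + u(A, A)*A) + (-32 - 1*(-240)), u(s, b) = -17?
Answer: 3*I*√37069 ≈ 577.6*I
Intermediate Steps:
J(A) = -1040 - 5*A² + 85*A (J(A) = -5*((A² - 17*A) + (-32 - 1*(-240))) = -5*((A² - 17*A) + (-32 + 240)) = -5*((A² - 17*A) + 208) = -5*(208 + A² - 17*A) = -1040 - 5*A² + 85*A)
√(180473 + (-3014 + J(328))) = √(180473 + (-3014 + (-1040 - 5*328² + 85*328))) = √(180473 + (-3014 + (-1040 - 5*107584 + 27880))) = √(180473 + (-3014 + (-1040 - 537920 + 27880))) = √(180473 + (-3014 - 511080)) = √(180473 - 514094) = √(-333621) = 3*I*√37069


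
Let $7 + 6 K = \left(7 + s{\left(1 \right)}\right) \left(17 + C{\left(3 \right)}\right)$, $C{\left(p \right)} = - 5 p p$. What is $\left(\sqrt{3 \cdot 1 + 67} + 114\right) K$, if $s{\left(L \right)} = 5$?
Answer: $-6517 - \frac{343 \sqrt{70}}{6} \approx -6995.3$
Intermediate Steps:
$C{\left(p \right)} = - 5 p^{2}$
$K = - \frac{343}{6}$ ($K = - \frac{7}{6} + \frac{\left(7 + 5\right) \left(17 - 5 \cdot 3^{2}\right)}{6} = - \frac{7}{6} + \frac{12 \left(17 - 45\right)}{6} = - \frac{7}{6} + \frac{12 \left(-28\right)}{6} = - \frac{7}{6} + \frac{1}{6} \left(-336\right) = - \frac{7}{6} - 56 = - \frac{343}{6} \approx -57.167$)
$\left(\sqrt{3 \cdot 1 + 67} + 114\right) K = \left(\sqrt{3 \cdot 1 + 67} + 114\right) \left(- \frac{343}{6}\right) = \left(\sqrt{3 + 67} + 114\right) \left(- \frac{343}{6}\right) = \left(\sqrt{70} + 114\right) \left(- \frac{343}{6}\right) = \left(114 + \sqrt{70}\right) \left(- \frac{343}{6}\right) = -6517 - \frac{343 \sqrt{70}}{6}$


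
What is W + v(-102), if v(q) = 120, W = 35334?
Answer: 35454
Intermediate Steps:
W + v(-102) = 35334 + 120 = 35454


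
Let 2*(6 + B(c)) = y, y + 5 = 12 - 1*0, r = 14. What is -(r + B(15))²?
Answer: -529/4 ≈ -132.25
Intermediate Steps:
y = 7 (y = -5 + (12 - 1*0) = -5 + (12 + 0) = -5 + 12 = 7)
B(c) = -5/2 (B(c) = -6 + (½)*7 = -6 + 7/2 = -5/2)
-(r + B(15))² = -(14 - 5/2)² = -(23/2)² = -1*529/4 = -529/4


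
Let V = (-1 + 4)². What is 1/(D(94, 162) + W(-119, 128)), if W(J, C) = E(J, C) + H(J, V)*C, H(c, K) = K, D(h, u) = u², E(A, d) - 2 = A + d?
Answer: 1/27407 ≈ 3.6487e-5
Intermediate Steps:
E(A, d) = 2 + A + d (E(A, d) = 2 + (A + d) = 2 + A + d)
V = 9 (V = 3² = 9)
W(J, C) = 2 + J + 10*C (W(J, C) = (2 + J + C) + 9*C = (2 + C + J) + 9*C = 2 + J + 10*C)
1/(D(94, 162) + W(-119, 128)) = 1/(162² + (2 - 119 + 10*128)) = 1/(26244 + (2 - 119 + 1280)) = 1/(26244 + 1163) = 1/27407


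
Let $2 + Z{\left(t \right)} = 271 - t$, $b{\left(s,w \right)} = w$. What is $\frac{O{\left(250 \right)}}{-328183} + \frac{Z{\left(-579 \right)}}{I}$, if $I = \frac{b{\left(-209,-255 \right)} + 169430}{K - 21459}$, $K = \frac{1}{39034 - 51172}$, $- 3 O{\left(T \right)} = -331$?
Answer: $- \frac{12081438696245777}{112317686307575} \approx -107.56$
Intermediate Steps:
$O{\left(T \right)} = \frac{331}{3}$ ($O{\left(T \right)} = \left(- \frac{1}{3}\right) \left(-331\right) = \frac{331}{3}$)
$K = - \frac{1}{12138}$ ($K = \frac{1}{-12138} = - \frac{1}{12138} \approx -8.2386 \cdot 10^{-5}$)
$I = - \frac{2053446150}{260469343}$ ($I = \frac{-255 + 169430}{- \frac{1}{12138} - 21459} = \frac{169175}{- \frac{260469343}{12138}} = 169175 \left(- \frac{12138}{260469343}\right) = - \frac{2053446150}{260469343} \approx -7.8836$)
$Z{\left(t \right)} = 269 - t$ ($Z{\left(t \right)} = -2 - \left(-271 + t\right) = 269 - t$)
$\frac{O{\left(250 \right)}}{-328183} + \frac{Z{\left(-579 \right)}}{I} = \frac{331}{3 \left(-328183\right)} + \frac{269 - -579}{- \frac{2053446150}{260469343}} = \frac{331}{3} \left(- \frac{1}{328183}\right) + \left(269 + 579\right) \left(- \frac{260469343}{2053446150}\right) = - \frac{331}{984549} + 848 \left(- \frac{260469343}{2053446150}\right) = - \frac{331}{984549} - \frac{110439001432}{1026723075} = - \frac{12081438696245777}{112317686307575}$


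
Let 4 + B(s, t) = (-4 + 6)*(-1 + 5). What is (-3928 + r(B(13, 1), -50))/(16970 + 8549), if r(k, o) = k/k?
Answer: -3927/25519 ≈ -0.15389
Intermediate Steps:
B(s, t) = 4 (B(s, t) = -4 + (-4 + 6)*(-1 + 5) = -4 + 2*4 = -4 + 8 = 4)
r(k, o) = 1
(-3928 + r(B(13, 1), -50))/(16970 + 8549) = (-3928 + 1)/(16970 + 8549) = -3927/25519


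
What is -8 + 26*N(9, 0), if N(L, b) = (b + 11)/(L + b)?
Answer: 214/9 ≈ 23.778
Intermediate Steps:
N(L, b) = (11 + b)/(L + b)
-8 + 26*N(9, 0) = -8 + 26*((11 + 0)/(9 + 0)) = -8 + 26*(11/9) = -8 + 286/9 = 214/9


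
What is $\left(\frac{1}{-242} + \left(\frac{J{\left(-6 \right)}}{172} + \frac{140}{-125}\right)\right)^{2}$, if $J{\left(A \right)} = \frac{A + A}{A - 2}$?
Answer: $\frac{1347217525809}{1082848360000} \approx 1.2441$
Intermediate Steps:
$J{\left(A \right)} = \frac{2 A}{-2 + A}$
$\left(\frac{1}{-242} + \left(\frac{J{\left(-6 \right)}}{172} + \frac{140}{-125}\right)\right)^{2} = \left(\frac{1}{-242} + \left(\frac{2 \left(-6\right) \frac{1}{-2 - 6}}{172} + \frac{140}{-125}\right)\right)^{2} = \left(- \frac{1}{242} + \left(2 \left(-6\right) \frac{1}{-8} \cdot \frac{1}{172} + 140 \left(- \frac{1}{125}\right)\right)\right)^{2} = \left(- \frac{1}{242} - \left(\frac{28}{25} - 2 \left(-6\right) \left(- \frac{1}{8}\right) \frac{1}{172}\right)\right)^{2} = \left(- \frac{1}{242} + \left(\frac{3}{2} \cdot \frac{1}{172} - \frac{28}{25}\right)\right)^{2} = \left(- \frac{1}{242} + \left(\frac{3}{344} - \frac{28}{25}\right)\right)^{2} = \left(- \frac{1}{242} - \frac{9557}{8600}\right)^{2} = \left(- \frac{1160697}{1040600}\right)^{2} = \frac{1347217525809}{1082848360000}$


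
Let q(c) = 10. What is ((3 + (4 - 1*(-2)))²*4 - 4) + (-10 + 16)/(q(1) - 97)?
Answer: 9278/29 ≈ 319.93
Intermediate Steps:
((3 + (4 - 1*(-2)))²*4 - 4) + (-10 + 16)/(q(1) - 97) = ((3 + (4 - 1*(-2)))²*4 - 4) + (-10 + 16)/(10 - 97) = ((3 + (4 + 2))²*4 - 4) + 6/(-87) = ((3 + 6)²*4 - 4) - 1/87*6 = (9²*4 - 4) - 2/29 = (81*4 - 4) - 2/29 = (324 - 4) - 2/29 = 320 - 2/29 = 9278/29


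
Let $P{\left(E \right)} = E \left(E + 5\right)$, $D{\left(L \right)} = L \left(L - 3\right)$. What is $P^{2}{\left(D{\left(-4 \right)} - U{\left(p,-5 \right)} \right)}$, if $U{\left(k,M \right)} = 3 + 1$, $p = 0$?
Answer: $484416$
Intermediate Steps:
$D{\left(L \right)} = L \left(-3 + L\right)$
$U{\left(k,M \right)} = 4$
$P{\left(E \right)} = E \left(5 + E\right)$
$P^{2}{\left(D{\left(-4 \right)} - U{\left(p,-5 \right)} \right)} = \left(\left(- 4 \left(-3 - 4\right) - 4\right) \left(5 - \left(4 + 4 \left(-3 - 4\right)\right)\right)\right)^{2} = \left(\left(\left(-4\right) \left(-7\right) - 4\right) \left(5 - -24\right)\right)^{2} = \left(\left(28 - 4\right) \left(5 + \left(28 - 4\right)\right)\right)^{2} = \left(24 \left(5 + 24\right)\right)^{2} = \left(24 \cdot 29\right)^{2} = 696^{2} = 484416$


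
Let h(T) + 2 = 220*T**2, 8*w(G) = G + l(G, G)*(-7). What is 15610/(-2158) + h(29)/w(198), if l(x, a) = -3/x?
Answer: 105304924441/14107925 ≈ 7464.2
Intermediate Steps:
w(G) = G/8 + 21/(8*G) (w(G) = (G - 3/G*(-7))/8 = (G + 21/G)/8 = G/8 + 21/(8*G))
h(T) = -2 + 220*T**2
15610/(-2158) + h(29)/w(198) = 15610/(-2158) + (-2 + 220*29**2)/(((1/8)*(21 + 198**2)/198)) = 15610*(-1/2158) + (-2 + 220*841)/(((1/8)*(1/198)*(21 + 39204))) = -7805/1079 + (-2 + 185020)/(((1/8)*(1/198)*39225)) = -7805/1079 + 185018/(13075/528) = -7805/1079 + 185018*(528/13075) = -7805/1079 + 97689504/13075 = 105304924441/14107925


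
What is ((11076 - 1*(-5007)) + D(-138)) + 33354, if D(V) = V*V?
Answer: 68481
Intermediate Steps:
D(V) = V²
((11076 - 1*(-5007)) + D(-138)) + 33354 = ((11076 - 1*(-5007)) + (-138)²) + 33354 = ((11076 + 5007) + 19044) + 33354 = (16083 + 19044) + 33354 = 35127 + 33354 = 68481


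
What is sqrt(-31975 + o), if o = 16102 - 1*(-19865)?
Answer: 2*sqrt(998) ≈ 63.182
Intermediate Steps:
o = 35967 (o = 16102 + 19865 = 35967)
sqrt(-31975 + o) = sqrt(-31975 + 35967) = sqrt(3992) = 2*sqrt(998)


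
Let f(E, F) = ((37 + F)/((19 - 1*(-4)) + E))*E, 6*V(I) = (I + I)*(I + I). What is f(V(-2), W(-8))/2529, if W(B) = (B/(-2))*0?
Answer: 296/194733 ≈ 0.0015200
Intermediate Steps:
W(B) = 0 (W(B) = (B*(-1/2))*0 = -B/2*0 = 0)
V(I) = 2*I**2/3 (V(I) = ((I + I)*(I + I))/6 = ((2*I)*(2*I))/6 = (4*I**2)/6 = 2*I**2/3)
f(E, F) = E*(37 + F)/(23 + E) (f(E, F) = ((37 + F)/((19 + 4) + E))*E = ((37 + F)/(23 + E))*E = E*(37 + F)/(23 + E))
f(V(-2), W(-8))/2529 = (((2/3)*(-2)**2)*(37 + 0)/(23 + (2/3)*(-2)**2))/2529 = (((2/3)*4)*37/(23 + (2/3)*4))*(1/2529) = ((8/3)*37/(23 + 8/3))*(1/2529) = ((8/3)*37/(77/3))*(1/2529) = ((8/3)*(3/77)*37)*(1/2529) = (296/77)*(1/2529) = 296/194733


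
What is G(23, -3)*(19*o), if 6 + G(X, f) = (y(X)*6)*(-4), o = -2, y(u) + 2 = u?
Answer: 19380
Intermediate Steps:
y(u) = -2 + u
G(X, f) = 42 - 24*X (G(X, f) = -6 + ((-2 + X)*6)*(-4) = -6 + (-12 + 6*X)*(-4) = -6 + (48 - 24*X) = 42 - 24*X)
G(23, -3)*(19*o) = (42 - 24*23)*(19*(-2)) = (42 - 552)*(-38) = -510*(-38) = 19380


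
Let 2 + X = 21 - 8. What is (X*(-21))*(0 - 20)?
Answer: 4620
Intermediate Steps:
X = 11 (X = -2 + (21 - 8) = -2 + 13 = 11)
(X*(-21))*(0 - 20) = (11*(-21))*(0 - 20) = -231*(-20) = 4620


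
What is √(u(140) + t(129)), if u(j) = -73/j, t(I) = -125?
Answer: I*√615055/70 ≈ 11.204*I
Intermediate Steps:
√(u(140) + t(129)) = √(-73/140 - 125) = √(-17573/140) = I*√615055/70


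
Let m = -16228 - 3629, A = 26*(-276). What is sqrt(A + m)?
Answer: I*sqrt(27033) ≈ 164.42*I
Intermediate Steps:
A = -7176
m = -19857
sqrt(A + m) = sqrt(-7176 - 19857) = sqrt(-27033) = I*sqrt(27033)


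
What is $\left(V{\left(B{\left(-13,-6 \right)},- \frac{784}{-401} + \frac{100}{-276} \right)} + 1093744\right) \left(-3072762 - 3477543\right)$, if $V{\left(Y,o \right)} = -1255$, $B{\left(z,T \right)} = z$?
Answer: $-7156136159145$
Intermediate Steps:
$\left(V{\left(B{\left(-13,-6 \right)},- \frac{784}{-401} + \frac{100}{-276} \right)} + 1093744\right) \left(-3072762 - 3477543\right) = \left(-1255 + 1093744\right) \left(-3072762 - 3477543\right) = 1092489 \left(-6550305\right) = -7156136159145$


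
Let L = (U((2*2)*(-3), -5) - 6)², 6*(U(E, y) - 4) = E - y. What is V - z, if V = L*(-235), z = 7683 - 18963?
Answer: 321245/36 ≈ 8923.5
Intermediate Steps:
U(E, y) = 4 - y/6 + E/6 (U(E, y) = 4 + (E - y)/6 = 4 + (-y/6 + E/6) = 4 - y/6 + E/6)
L = 361/36 (L = ((4 - ⅙*(-5) + ((2*2)*(-3))/6) - 6)² = ((4 + ⅚ + (4*(-3))/6) - 6)² = ((4 + ⅚ + (⅙)*(-12)) - 6)² = ((4 + ⅚ - 2) - 6)² = (17/6 - 6)² = (-19/6)² = 361/36 ≈ 10.028)
z = -11280
V = -84835/36 (V = (361/36)*(-235) = -84835/36 ≈ -2356.5)
V - z = -84835/36 - 1*(-11280) = -84835/36 + 11280 = 321245/36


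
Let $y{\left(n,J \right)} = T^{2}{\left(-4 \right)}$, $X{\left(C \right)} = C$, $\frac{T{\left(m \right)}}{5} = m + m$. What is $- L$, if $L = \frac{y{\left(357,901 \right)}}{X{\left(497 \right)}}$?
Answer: $- \frac{1600}{497} \approx -3.2193$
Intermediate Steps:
$T{\left(m \right)} = 10 m$ ($T{\left(m \right)} = 5 \left(m + m\right) = 5 \cdot 2 m = 10 m$)
$y{\left(n,J \right)} = 1600$ ($y{\left(n,J \right)} = \left(10 \left(-4\right)\right)^{2} = \left(-40\right)^{2} = 1600$)
$L = \frac{1600}{497} \approx 3.2193$
$- L = \left(-1\right) \frac{1600}{497} = - \frac{1600}{497}$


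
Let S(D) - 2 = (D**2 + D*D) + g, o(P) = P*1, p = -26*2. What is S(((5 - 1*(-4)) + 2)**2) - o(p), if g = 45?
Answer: 29381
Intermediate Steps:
p = -52
o(P) = P
S(D) = 47 + 2*D**2 (S(D) = 2 + ((D**2 + D*D) + 45) = 2 + ((D**2 + D**2) + 45) = 2 + (2*D**2 + 45) = 2 + (45 + 2*D**2) = 47 + 2*D**2)
S(((5 - 1*(-4)) + 2)**2) - o(p) = (47 + 2*(((5 - 1*(-4)) + 2)**2)**2) - 1*(-52) = (47 + 2*(((5 + 4) + 2)**2)**2) + 52 = (47 + 2*((9 + 2)**2)**2) + 52 = (47 + 2*(11**2)**2) + 52 = (47 + 2*121**2) + 52 = (47 + 2*14641) + 52 = (47 + 29282) + 52 = 29329 + 52 = 29381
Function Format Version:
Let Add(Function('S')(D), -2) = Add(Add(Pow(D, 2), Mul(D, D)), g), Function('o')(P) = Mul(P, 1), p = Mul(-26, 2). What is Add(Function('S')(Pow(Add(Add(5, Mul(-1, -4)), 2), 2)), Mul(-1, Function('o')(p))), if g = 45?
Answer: 29381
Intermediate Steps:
p = -52
Function('o')(P) = P
Function('S')(D) = Add(47, Mul(2, Pow(D, 2))) (Function('S')(D) = Add(2, Add(Add(Pow(D, 2), Mul(D, D)), 45)) = Add(2, Add(Add(Pow(D, 2), Pow(D, 2)), 45)) = Add(2, Add(Mul(2, Pow(D, 2)), 45)) = Add(2, Add(45, Mul(2, Pow(D, 2)))) = Add(47, Mul(2, Pow(D, 2))))
Add(Function('S')(Pow(Add(Add(5, Mul(-1, -4)), 2), 2)), Mul(-1, Function('o')(p))) = Add(Add(47, Mul(2, Pow(Pow(Add(Add(5, Mul(-1, -4)), 2), 2), 2))), Mul(-1, -52)) = Add(Add(47, Mul(2, Pow(Pow(Add(Add(5, 4), 2), 2), 2))), 52) = Add(Add(47, Mul(2, Pow(Pow(Add(9, 2), 2), 2))), 52) = Add(Add(47, Mul(2, Pow(Pow(11, 2), 2))), 52) = Add(Add(47, Mul(2, Pow(121, 2))), 52) = Add(Add(47, Mul(2, 14641)), 52) = Add(Add(47, 29282), 52) = Add(29329, 52) = 29381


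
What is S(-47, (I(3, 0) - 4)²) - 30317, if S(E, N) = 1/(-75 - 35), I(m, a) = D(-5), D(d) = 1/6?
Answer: -3334871/110 ≈ -30317.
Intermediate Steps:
D(d) = ⅙
I(m, a) = ⅙
S(E, N) = -1/110 (S(E, N) = 1/(-110) = -1/110)
S(-47, (I(3, 0) - 4)²) - 30317 = -1/110 - 30317 = -3334871/110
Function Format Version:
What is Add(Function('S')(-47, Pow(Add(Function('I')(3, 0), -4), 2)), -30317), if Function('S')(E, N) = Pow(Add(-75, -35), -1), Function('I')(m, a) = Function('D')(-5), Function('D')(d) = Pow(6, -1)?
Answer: Rational(-3334871, 110) ≈ -30317.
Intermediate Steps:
Function('D')(d) = Rational(1, 6)
Function('I')(m, a) = Rational(1, 6)
Function('S')(E, N) = Rational(-1, 110) (Function('S')(E, N) = Pow(-110, -1) = Rational(-1, 110))
Add(Function('S')(-47, Pow(Add(Function('I')(3, 0), -4), 2)), -30317) = Add(Rational(-1, 110), -30317) = Rational(-3334871, 110)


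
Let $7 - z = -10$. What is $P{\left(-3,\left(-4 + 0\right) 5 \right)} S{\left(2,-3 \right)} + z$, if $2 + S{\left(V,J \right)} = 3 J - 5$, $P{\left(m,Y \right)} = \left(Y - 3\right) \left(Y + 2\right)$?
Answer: $-6607$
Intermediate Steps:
$z = 17$ ($z = 7 - -10 = 7 + 10 = 17$)
$P{\left(m,Y \right)} = \left(-3 + Y\right) \left(2 + Y\right)$
$S{\left(V,J \right)} = -7 + 3 J$ ($S{\left(V,J \right)} = -2 + \left(3 J - 5\right) = -2 + \left(-5 + 3 J\right) = -7 + 3 J$)
$P{\left(-3,\left(-4 + 0\right) 5 \right)} S{\left(2,-3 \right)} + z = \left(-6 + \left(\left(-4 + 0\right) 5\right)^{2} - \left(-4 + 0\right) 5\right) \left(-7 + 3 \left(-3\right)\right) + 17 = \left(-6 + \left(\left(-4\right) 5\right)^{2} - \left(-4\right) 5\right) \left(-7 - 9\right) + 17 = \left(-6 + \left(-20\right)^{2} - -20\right) \left(-16\right) + 17 = \left(-6 + 400 + 20\right) \left(-16\right) + 17 = 414 \left(-16\right) + 17 = -6624 + 17 = -6607$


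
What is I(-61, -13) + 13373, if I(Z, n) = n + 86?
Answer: 13446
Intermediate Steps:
I(Z, n) = 86 + n
I(-61, -13) + 13373 = (86 - 13) + 13373 = 73 + 13373 = 13446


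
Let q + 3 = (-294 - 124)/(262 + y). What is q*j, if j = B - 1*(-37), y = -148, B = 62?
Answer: -660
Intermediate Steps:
j = 99 (j = 62 - 1*(-37) = 62 + 37 = 99)
q = -20/3 (q = -3 + (-294 - 124)/(262 - 148) = -3 - 418/114 = -3 - 418*1/114 = -3 - 11/3 = -20/3 ≈ -6.6667)
q*j = -20/3*99 = -660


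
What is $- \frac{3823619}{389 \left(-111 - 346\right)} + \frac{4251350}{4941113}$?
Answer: $\frac{19648708791497}{878396481349} \approx 22.369$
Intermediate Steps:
$- \frac{3823619}{389 \left(-111 - 346\right)} + \frac{4251350}{4941113} = - \frac{3823619}{389 \left(-457\right)} + 4251350 \cdot \frac{1}{4941113} = - \frac{3823619}{-177773} + \frac{4251350}{4941113} = \left(-3823619\right) \left(- \frac{1}{177773}\right) + \frac{4251350}{4941113} = \frac{3823619}{177773} + \frac{4251350}{4941113} = \frac{19648708791497}{878396481349}$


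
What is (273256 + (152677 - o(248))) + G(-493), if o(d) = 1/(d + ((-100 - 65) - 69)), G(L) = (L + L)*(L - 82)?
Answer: 13900361/14 ≈ 9.9288e+5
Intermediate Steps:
G(L) = 2*L*(-82 + L) (G(L) = (2*L)*(-82 + L) = 2*L*(-82 + L))
o(d) = 1/(-234 + d) (o(d) = 1/(d + (-165 - 69)) = 1/(d - 234) = 1/(-234 + d))
(273256 + (152677 - o(248))) + G(-493) = (273256 + (152677 - 1/(-234 + 248))) + 2*(-493)*(-82 - 493) = (273256 + (152677 - 1/14)) + 2*(-493)*(-575) = (273256 + (152677 - 1*1/14)) + 566950 = (273256 + (152677 - 1/14)) + 566950 = (273256 + 2137477/14) + 566950 = 5963061/14 + 566950 = 13900361/14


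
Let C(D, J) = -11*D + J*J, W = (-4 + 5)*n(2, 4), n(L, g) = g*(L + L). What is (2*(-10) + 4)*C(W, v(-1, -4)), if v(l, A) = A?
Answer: 2560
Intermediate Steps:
n(L, g) = 2*L*g (n(L, g) = g*(2*L) = 2*L*g)
W = 16 (W = (-4 + 5)*(2*2*4) = 1*16 = 16)
C(D, J) = J² - 11*D (C(D, J) = -11*D + J² = J² - 11*D)
(2*(-10) + 4)*C(W, v(-1, -4)) = (2*(-10) + 4)*((-4)² - 11*16) = (-20 + 4)*(16 - 176) = -16*(-160) = 2560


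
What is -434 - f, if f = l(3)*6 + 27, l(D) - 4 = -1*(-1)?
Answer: -491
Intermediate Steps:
l(D) = 5 (l(D) = 4 - 1*(-1) = 4 + 1 = 5)
f = 57 (f = 5*6 + 27 = 30 + 27 = 57)
-434 - f = -434 - 1*57 = -434 - 57 = -491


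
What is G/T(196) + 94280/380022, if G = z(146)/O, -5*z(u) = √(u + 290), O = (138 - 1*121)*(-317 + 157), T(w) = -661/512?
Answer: 47140/190011 - 32*√109/280925 ≈ 0.24690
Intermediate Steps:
T(w) = -661/512 (T(w) = -661*1/512 = -661/512)
O = -2720 (O = (138 - 121)*(-160) = 17*(-160) = -2720)
z(u) = -√(290 + u)/5 (z(u) = -√(u + 290)/5 = -√(290 + u)/5)
G = √109/6800 (G = -√(290 + 146)/5/(-2720) = -2*√109/5*(-1/2720) = √109/6800 ≈ 0.0015353)
G/T(196) + 94280/380022 = (√109/6800)/(-661/512) + 94280/380022 = (√109/6800)*(-512/661) + 94280*(1/380022) = -32*√109/280925 + 47140/190011 = 47140/190011 - 32*√109/280925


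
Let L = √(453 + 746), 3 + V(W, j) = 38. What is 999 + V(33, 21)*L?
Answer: 999 + 35*√1199 ≈ 2210.9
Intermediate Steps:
V(W, j) = 35 (V(W, j) = -3 + 38 = 35)
L = √1199 ≈ 34.627
999 + V(33, 21)*L = 999 + 35*√1199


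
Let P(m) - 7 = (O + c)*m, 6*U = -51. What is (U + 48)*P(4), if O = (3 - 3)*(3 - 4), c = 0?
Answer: 553/2 ≈ 276.50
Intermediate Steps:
O = 0 (O = 0*(-1) = 0)
U = -17/2 (U = (1/6)*(-51) = -17/2 ≈ -8.5000)
P(m) = 7 (P(m) = 7 + (0 + 0)*m = 7 + 0*m = 7 + 0 = 7)
(U + 48)*P(4) = (-17/2 + 48)*7 = (79/2)*7 = 553/2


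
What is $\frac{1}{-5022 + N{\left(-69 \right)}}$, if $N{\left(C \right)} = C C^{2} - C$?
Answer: $- \frac{1}{333462} \approx -2.9988 \cdot 10^{-6}$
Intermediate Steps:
$N{\left(C \right)} = C^{3} - C$
$\frac{1}{-5022 + N{\left(-69 \right)}} = \frac{1}{-5022 + \left(\left(-69\right)^{3} - -69\right)} = \frac{1}{-5022 + \left(-328509 + 69\right)} = \frac{1}{-5022 - 328440} = \frac{1}{-333462} = - \frac{1}{333462}$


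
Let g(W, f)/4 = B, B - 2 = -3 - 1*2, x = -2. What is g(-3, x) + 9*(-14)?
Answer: -138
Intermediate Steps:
B = -3 (B = 2 + (-3 - 1*2) = 2 + (-3 - 2) = 2 - 5 = -3)
g(W, f) = -12 (g(W, f) = 4*(-3) = -12)
g(-3, x) + 9*(-14) = -12 + 9*(-14) = -12 - 126 = -138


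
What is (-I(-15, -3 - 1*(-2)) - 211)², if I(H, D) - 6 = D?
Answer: 46656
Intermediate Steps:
I(H, D) = 6 + D
(-I(-15, -3 - 1*(-2)) - 211)² = (-(6 + (-3 - 1*(-2))) - 211)² = (-(6 + (-3 + 2)) - 211)² = (-(6 - 1) - 211)² = (-1*5 - 211)² = (-5 - 211)² = (-216)² = 46656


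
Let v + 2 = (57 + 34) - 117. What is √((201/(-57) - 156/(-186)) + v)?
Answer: 5*I*√425847/589 ≈ 5.5396*I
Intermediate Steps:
v = -28 (v = -2 + ((57 + 34) - 117) = -2 + (91 - 117) = -2 - 26 = -28)
√((201/(-57) - 156/(-186)) + v) = √((201/(-57) - 156/(-186)) - 28) = √((201*(-1/57) - 156*(-1/186)) - 28) = √((-67/19 + 26/31) - 28) = √(-1583/589 - 28) = √(-18075/589) = 5*I*√425847/589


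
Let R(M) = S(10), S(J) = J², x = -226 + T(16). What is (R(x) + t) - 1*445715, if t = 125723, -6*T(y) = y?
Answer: -319892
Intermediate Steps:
T(y) = -y/6
x = -686/3 (x = -226 - ⅙*16 = -226 - 8/3 = -686/3 ≈ -228.67)
R(M) = 100 (R(M) = 10² = 100)
(R(x) + t) - 1*445715 = (100 + 125723) - 1*445715 = 125823 - 445715 = -319892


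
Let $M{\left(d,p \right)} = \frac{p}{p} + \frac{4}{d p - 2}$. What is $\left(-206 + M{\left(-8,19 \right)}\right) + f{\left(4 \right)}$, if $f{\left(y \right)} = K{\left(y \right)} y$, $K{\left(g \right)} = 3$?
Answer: $- \frac{14863}{77} \approx -193.03$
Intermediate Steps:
$f{\left(y \right)} = 3 y$
$M{\left(d,p \right)} = 1 + \frac{4}{-2 + d p}$
$\left(-206 + M{\left(-8,19 \right)}\right) + f{\left(4 \right)} = \left(-206 + \frac{2 - 152}{-2 - 152}\right) + 3 \cdot 4 = \left(-206 + \frac{2 - 152}{-2 - 152}\right) + 12 = \left(-206 + \frac{1}{-154} \left(-150\right)\right) + 12 = \left(-206 - - \frac{75}{77}\right) + 12 = \left(-206 + \frac{75}{77}\right) + 12 = - \frac{15787}{77} + 12 = - \frac{14863}{77}$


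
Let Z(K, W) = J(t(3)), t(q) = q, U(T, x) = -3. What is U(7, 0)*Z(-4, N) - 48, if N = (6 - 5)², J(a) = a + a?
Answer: -66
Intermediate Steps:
J(a) = 2*a
N = 1 (N = 1² = 1)
Z(K, W) = 6 (Z(K, W) = 2*3 = 6)
U(7, 0)*Z(-4, N) - 48 = -3*6 - 48 = -18 - 48 = -66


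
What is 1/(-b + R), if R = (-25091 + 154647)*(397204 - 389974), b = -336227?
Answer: 1/937026107 ≈ 1.0672e-9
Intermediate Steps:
R = 936689880 (R = 129556*7230 = 936689880)
1/(-b + R) = 1/(-1*(-336227) + 936689880) = 1/(336227 + 936689880) = 1/937026107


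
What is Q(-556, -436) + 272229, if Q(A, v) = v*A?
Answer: 514645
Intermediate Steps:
Q(A, v) = A*v
Q(-556, -436) + 272229 = -556*(-436) + 272229 = 242416 + 272229 = 514645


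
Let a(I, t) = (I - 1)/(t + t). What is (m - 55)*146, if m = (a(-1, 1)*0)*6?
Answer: -8030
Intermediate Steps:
a(I, t) = (-1 + I)/(2*t) (a(I, t) = (-1 + I)/((2*t)) = (-1 + I)*(1/(2*t)) = (-1 + I)/(2*t))
m = 0 (m = (((1/2)*(-1 - 1)/1)*0)*6 = (((1/2)*1*(-2))*0)*6 = -1*0*6 = 0*6 = 0)
(m - 55)*146 = (0 - 55)*146 = -55*146 = -8030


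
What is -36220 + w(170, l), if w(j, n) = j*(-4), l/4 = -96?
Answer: -36900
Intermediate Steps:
l = -384 (l = 4*(-96) = -384)
w(j, n) = -4*j
-36220 + w(170, l) = -36220 - 4*170 = -36220 - 680 = -36900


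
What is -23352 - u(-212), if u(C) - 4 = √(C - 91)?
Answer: -23356 - I*√303 ≈ -23356.0 - 17.407*I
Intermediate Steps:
u(C) = 4 + √(-91 + C) (u(C) = 4 + √(C - 91) = 4 + √(-91 + C))
-23352 - u(-212) = -23352 - (4 + √(-91 - 212)) = -23352 - (4 + √(-303)) = -23352 - (4 + I*√303) = -23352 + (-4 - I*√303) = -23356 - I*√303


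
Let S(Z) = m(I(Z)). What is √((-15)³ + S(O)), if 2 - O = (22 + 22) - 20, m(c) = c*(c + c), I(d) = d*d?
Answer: √465137 ≈ 682.01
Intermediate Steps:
I(d) = d²
m(c) = 2*c² (m(c) = c*(2*c) = 2*c²)
O = -22 (O = 2 - ((22 + 22) - 20) = 2 - (44 - 20) = 2 - 1*24 = 2 - 24 = -22)
S(Z) = 2*Z⁴ (S(Z) = 2*(Z²)² = 2*Z⁴)
√((-15)³ + S(O)) = √((-15)³ + 2*(-22)⁴) = √(-3375 + 2*234256) = √(-3375 + 468512) = √465137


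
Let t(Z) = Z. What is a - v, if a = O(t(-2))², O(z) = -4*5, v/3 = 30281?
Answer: -90443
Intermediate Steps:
v = 90843 (v = 3*30281 = 90843)
O(z) = -20
a = 400 (a = (-20)² = 400)
a - v = 400 - 1*90843 = 400 - 90843 = -90443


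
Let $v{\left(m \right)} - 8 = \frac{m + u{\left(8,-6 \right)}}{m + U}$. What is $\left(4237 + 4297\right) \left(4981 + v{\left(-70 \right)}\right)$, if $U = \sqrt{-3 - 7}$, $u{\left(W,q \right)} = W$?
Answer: $\frac{20908581622}{491} + \frac{264554 i \sqrt{10}}{2455} \approx 4.2584 \cdot 10^{7} + 340.77 i$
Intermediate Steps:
$U = i \sqrt{10}$ ($U = \sqrt{-10} = i \sqrt{10} \approx 3.1623 i$)
$v{\left(m \right)} = 8 + \frac{8 + m}{m + i \sqrt{10}}$ ($v{\left(m \right)} = 8 + \frac{m + 8}{m + i \sqrt{10}} = 8 + \frac{8 + m}{m + i \sqrt{10}}$)
$\left(4237 + 4297\right) \left(4981 + v{\left(-70 \right)}\right) = \left(4237 + 4297\right) \left(4981 + \frac{8 + 9 \left(-70\right) + 8 i \sqrt{10}}{-70 + i \sqrt{10}}\right) = 8534 \left(4981 + \frac{8 - 630 + 8 i \sqrt{10}}{-70 + i \sqrt{10}}\right) = 8534 \left(4981 + \frac{-622 + 8 i \sqrt{10}}{-70 + i \sqrt{10}}\right) = 42507854 + \frac{8534 \left(-622 + 8 i \sqrt{10}\right)}{-70 + i \sqrt{10}}$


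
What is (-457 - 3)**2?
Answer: 211600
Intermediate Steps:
(-457 - 3)**2 = (-460)**2 = 211600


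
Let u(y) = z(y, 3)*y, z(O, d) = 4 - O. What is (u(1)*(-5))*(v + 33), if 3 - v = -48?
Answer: -1260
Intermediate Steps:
u(y) = y*(4 - y) (u(y) = (4 - y)*y = y*(4 - y))
v = 51 (v = 3 - 1*(-48) = 3 + 48 = 51)
(u(1)*(-5))*(v + 33) = ((1*(4 - 1*1))*(-5))*(51 + 33) = ((1*(4 - 1))*(-5))*84 = ((1*3)*(-5))*84 = (3*(-5))*84 = -15*84 = -1260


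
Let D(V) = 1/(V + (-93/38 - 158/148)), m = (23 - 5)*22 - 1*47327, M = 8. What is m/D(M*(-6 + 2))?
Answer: 1171726277/703 ≈ 1.6668e+6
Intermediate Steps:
m = -46931 (m = 18*22 - 47327 = 396 - 47327 = -46931)
D(V) = 1/(-2471/703 + V) (D(V) = 1/(V + (-93*1/38 - 158*1/148)) = 1/(V + (-93/38 - 79/74)) = 1/(V - 2471/703) = 1/(-2471/703 + V))
m/D(M*(-6 + 2)) = -46931/(703/(-2471 + 703*(8*(-6 + 2)))) = -46931/(703/(-2471 + 703*(8*(-4)))) = -46931/(703/(-2471 + 703*(-32))) = -46931/(703/(-2471 - 22496)) = -46931/(703/(-24967)) = -46931/(703*(-1/24967)) = -46931/(-703/24967) = -46931*(-24967/703) = 1171726277/703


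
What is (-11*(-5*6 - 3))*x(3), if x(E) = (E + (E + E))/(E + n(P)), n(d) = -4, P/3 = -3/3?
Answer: -3267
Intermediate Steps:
P = -3 (P = 3*(-3/3) = 3*(-3*⅓) = 3*(-1) = -3)
x(E) = 3*E/(-4 + E) (x(E) = (E + (E + E))/(E - 4) = (E + 2*E)/(-4 + E) = (3*E)/(-4 + E) = 3*E/(-4 + E))
(-11*(-5*6 - 3))*x(3) = (-11*(-5*6 - 3))*(3*3/(-4 + 3)) = (-11*(-30 - 3))*(3*3/(-1)) = (-11*(-33))*(3*3*(-1)) = 363*(-9) = -3267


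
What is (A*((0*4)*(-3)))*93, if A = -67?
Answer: 0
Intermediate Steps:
(A*((0*4)*(-3)))*93 = -67*0*4*(-3)*93 = -0*(-3)*93 = -67*0*93 = 0*93 = 0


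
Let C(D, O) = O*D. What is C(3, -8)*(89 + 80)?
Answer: -4056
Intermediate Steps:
C(D, O) = D*O
C(3, -8)*(89 + 80) = (3*(-8))*(89 + 80) = -24*169 = -4056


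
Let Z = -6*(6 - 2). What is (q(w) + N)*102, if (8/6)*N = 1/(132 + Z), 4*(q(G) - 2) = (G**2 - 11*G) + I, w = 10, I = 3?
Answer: 629/24 ≈ 26.208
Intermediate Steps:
Z = -24 (Z = -6*4 = -24)
q(G) = 11/4 - 11*G/4 + G**2/4 (q(G) = 2 + ((G**2 - 11*G) + 3)/4 = 2 + (3 + G**2 - 11*G)/4 = 2 + (3/4 - 11*G/4 + G**2/4) = 11/4 - 11*G/4 + G**2/4)
N = 1/144 (N = 3/(4*(132 - 24)) = (3/4)/108 = (3/4)*(1/108) = 1/144 ≈ 0.0069444)
(q(w) + N)*102 = ((11/4 - 11/4*10 + (1/4)*10**2) + 1/144)*102 = ((11/4 - 55/2 + (1/4)*100) + 1/144)*102 = ((11/4 - 55/2 + 25) + 1/144)*102 = (1/4 + 1/144)*102 = (37/144)*102 = 629/24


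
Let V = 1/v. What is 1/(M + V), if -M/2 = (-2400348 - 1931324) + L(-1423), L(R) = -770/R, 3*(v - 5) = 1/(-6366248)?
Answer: 135887562137/1177240576231391580 ≈ 1.1543e-7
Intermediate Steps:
v = 95493719/19098744 (v = 5 + (⅓)/(-6366248) = 5 + (⅓)*(-1/6366248) = 5 - 1/19098744 = 95493719/19098744 ≈ 5.0000)
V = 19098744/95493719 (V = 1/(95493719/19098744) = 19098744/95493719 ≈ 0.20000)
M = 12327936972/1423 (M = -2*((-2400348 - 1931324) - 770/(-1423)) = -2*(-4331672 - 770*(-1/1423)) = -2*(-4331672 + 770/1423) = -2*(-6163968486/1423) = 12327936972/1423 ≈ 8.6633e+6)
1/(M + V) = 1/(12327936972/1423 + 19098744/95493719) = 1/(1177240576231391580/135887562137) = 135887562137/1177240576231391580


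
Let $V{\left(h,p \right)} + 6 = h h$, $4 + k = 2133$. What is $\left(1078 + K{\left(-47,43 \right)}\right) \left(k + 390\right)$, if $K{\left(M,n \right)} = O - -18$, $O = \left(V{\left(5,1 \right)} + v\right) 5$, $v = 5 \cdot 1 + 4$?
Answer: $3113484$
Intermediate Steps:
$k = 2129$ ($k = -4 + 2133 = 2129$)
$v = 9$ ($v = 5 + 4 = 9$)
$V{\left(h,p \right)} = -6 + h^{2}$ ($V{\left(h,p \right)} = -6 + h h = -6 + h^{2}$)
$O = 140$ ($O = \left(\left(-6 + 5^{2}\right) + 9\right) 5 = \left(\left(-6 + 25\right) + 9\right) 5 = \left(19 + 9\right) 5 = 28 \cdot 5 = 140$)
$K{\left(M,n \right)} = 158$ ($K{\left(M,n \right)} = 140 - -18 = 140 + 18 = 158$)
$\left(1078 + K{\left(-47,43 \right)}\right) \left(k + 390\right) = \left(1078 + 158\right) \left(2129 + 390\right) = 1236 \cdot 2519 = 3113484$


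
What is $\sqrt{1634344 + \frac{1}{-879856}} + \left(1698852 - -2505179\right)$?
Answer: $4204031 + \frac{\sqrt{79076363709094833}}{219964} \approx 4.2053 \cdot 10^{6}$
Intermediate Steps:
$\sqrt{1634344 + \frac{1}{-879856}} + \left(1698852 - -2505179\right) = \sqrt{1634344 - \frac{1}{879856}} + \left(1698852 + 2505179\right) = \sqrt{\frac{1437987374463}{879856}} + 4204031 = \frac{\sqrt{79076363709094833}}{219964} + 4204031 = 4204031 + \frac{\sqrt{79076363709094833}}{219964}$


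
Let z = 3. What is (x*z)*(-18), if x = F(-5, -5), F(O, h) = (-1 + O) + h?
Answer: 594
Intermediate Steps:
F(O, h) = -1 + O + h
x = -11 (x = -1 - 5 - 5 = -11)
(x*z)*(-18) = -11*3*(-18) = -33*(-18) = 594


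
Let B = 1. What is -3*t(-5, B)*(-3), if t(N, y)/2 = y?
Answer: 18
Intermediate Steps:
t(N, y) = 2*y
-3*t(-5, B)*(-3) = -6*(-3) = 18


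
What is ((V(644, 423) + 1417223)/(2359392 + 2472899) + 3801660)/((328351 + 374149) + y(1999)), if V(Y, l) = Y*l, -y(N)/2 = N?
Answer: 2624389870385/482194989726 ≈ 5.4426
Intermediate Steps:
y(N) = -2*N
((V(644, 423) + 1417223)/(2359392 + 2472899) + 3801660)/((328351 + 374149) + y(1999)) = ((644*423 + 1417223)/(2359392 + 2472899) + 3801660)/((328351 + 374149) - 2*1999) = ((272412 + 1417223)/4832291 + 3801660)/(702500 - 3998) = (1689635*(1/4832291) + 3801660)/698502 = (1689635/4832291 + 3801660)*(1/698502) = (18370729092695/4832291)*(1/698502) = 2624389870385/482194989726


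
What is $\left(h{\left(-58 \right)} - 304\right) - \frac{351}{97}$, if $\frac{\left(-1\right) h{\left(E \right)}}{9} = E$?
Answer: $\frac{20795}{97} \approx 214.38$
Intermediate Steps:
$h{\left(E \right)} = - 9 E$
$\left(h{\left(-58 \right)} - 304\right) - \frac{351}{97} = \left(\left(-9\right) \left(-58\right) - 304\right) - \frac{351}{97} = \left(522 - 304\right) - \frac{351}{97} = 218 - \frac{351}{97} = \frac{20795}{97}$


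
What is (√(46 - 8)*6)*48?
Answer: 288*√38 ≈ 1775.4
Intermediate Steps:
(√(46 - 8)*6)*48 = (√38*6)*48 = (6*√38)*48 = 288*√38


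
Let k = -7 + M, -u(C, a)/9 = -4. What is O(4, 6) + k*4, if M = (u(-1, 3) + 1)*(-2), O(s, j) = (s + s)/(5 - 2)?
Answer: -964/3 ≈ -321.33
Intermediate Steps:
u(C, a) = 36 (u(C, a) = -9*(-4) = 36)
O(s, j) = 2*s/3 (O(s, j) = (2*s)/3 = (2*s)*(⅓) = 2*s/3)
M = -74 (M = (36 + 1)*(-2) = 37*(-2) = -74)
k = -81 (k = -7 - 74 = -81)
O(4, 6) + k*4 = (⅔)*4 - 81*4 = 8/3 - 324 = -964/3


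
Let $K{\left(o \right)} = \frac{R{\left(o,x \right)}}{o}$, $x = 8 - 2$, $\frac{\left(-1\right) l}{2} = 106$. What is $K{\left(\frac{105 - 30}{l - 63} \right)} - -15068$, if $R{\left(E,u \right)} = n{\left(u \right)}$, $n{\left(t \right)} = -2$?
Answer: $\frac{45226}{3} \approx 15075.0$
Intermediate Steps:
$l = -212$ ($l = \left(-2\right) 106 = -212$)
$x = 6$
$R{\left(E,u \right)} = -2$
$K{\left(o \right)} = - \frac{2}{o}$
$K{\left(\frac{105 - 30}{l - 63} \right)} - -15068 = - \frac{2}{\left(105 - 30\right) \frac{1}{-212 - 63}} - -15068 = - \frac{2}{75 \frac{1}{-275}} + 15068 = - \frac{2}{75 \left(- \frac{1}{275}\right)} + 15068 = - \frac{2}{- \frac{3}{11}} + 15068 = \left(-2\right) \left(- \frac{11}{3}\right) + 15068 = \frac{22}{3} + 15068 = \frac{45226}{3}$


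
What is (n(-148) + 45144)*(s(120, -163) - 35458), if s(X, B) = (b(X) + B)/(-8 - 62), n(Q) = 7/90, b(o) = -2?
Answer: -2016771496493/1260 ≈ -1.6006e+9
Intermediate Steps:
n(Q) = 7/90 (n(Q) = 7*(1/90) = 7/90)
s(X, B) = 1/35 - B/70 (s(X, B) = (-2 + B)/(-8 - 62) = (-2 + B)/(-70) = (-2 + B)*(-1/70) = 1/35 - B/70)
(n(-148) + 45144)*(s(120, -163) - 35458) = (7/90 + 45144)*((1/35 - 1/70*(-163)) - 35458) = 4062967*((1/35 + 163/70) - 35458)/90 = 4062967*(33/14 - 35458)/90 = (4062967/90)*(-496379/14) = -2016771496493/1260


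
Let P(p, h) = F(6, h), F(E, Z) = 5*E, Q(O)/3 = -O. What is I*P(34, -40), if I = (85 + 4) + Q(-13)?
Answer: 3840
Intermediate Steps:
Q(O) = -3*O (Q(O) = 3*(-O) = -3*O)
P(p, h) = 30 (P(p, h) = 5*6 = 30)
I = 128 (I = (85 + 4) - 3*(-13) = 89 + 39 = 128)
I*P(34, -40) = 128*30 = 3840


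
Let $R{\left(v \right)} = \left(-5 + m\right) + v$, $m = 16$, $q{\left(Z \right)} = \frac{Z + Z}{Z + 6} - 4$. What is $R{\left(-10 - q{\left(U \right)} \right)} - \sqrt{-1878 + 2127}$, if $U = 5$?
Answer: $\frac{45}{11} - \sqrt{249} \approx -11.689$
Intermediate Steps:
$q{\left(Z \right)} = -4 + \frac{2 Z}{6 + Z}$ ($q{\left(Z \right)} = \frac{2 Z}{6 + Z} - 4 = -4 + \frac{2 Z}{6 + Z}$)
$R{\left(v \right)} = 11 + v$ ($R{\left(v \right)} = \left(-5 + 16\right) + v = 11 + v$)
$R{\left(-10 - q{\left(U \right)} \right)} - \sqrt{-1878 + 2127} = \left(11 - \left(10 + \frac{2 \left(-12 - 5\right)}{6 + 5}\right)\right) - \sqrt{-1878 + 2127} = \left(11 - \left(10 + \frac{2 \left(-12 - 5\right)}{11}\right)\right) - \sqrt{249} = \left(11 - \left(10 + 2 \cdot \frac{1}{11} \left(-17\right)\right)\right) - \sqrt{249} = \left(11 - \frac{76}{11}\right) - \sqrt{249} = \frac{45}{11} - \sqrt{249}$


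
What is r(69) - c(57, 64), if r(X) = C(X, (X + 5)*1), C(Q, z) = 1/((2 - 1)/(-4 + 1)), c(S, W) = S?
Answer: -60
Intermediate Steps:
C(Q, z) = -3 (C(Q, z) = 1/(1/(-3)) = 1/(1*(-⅓)) = 1/(-⅓) = -3)
r(X) = -3
r(69) - c(57, 64) = -3 - 1*57 = -3 - 57 = -60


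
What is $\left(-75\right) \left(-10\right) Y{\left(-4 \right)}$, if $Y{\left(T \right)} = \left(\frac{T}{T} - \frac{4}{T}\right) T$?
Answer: $-6000$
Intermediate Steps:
$Y{\left(T \right)} = T \left(1 - \frac{4}{T}\right)$ ($Y{\left(T \right)} = \left(1 - \frac{4}{T}\right) T = T \left(1 - \frac{4}{T}\right)$)
$\left(-75\right) \left(-10\right) Y{\left(-4 \right)} = \left(-75\right) \left(-10\right) \left(-4 - 4\right) = 750 \left(-8\right) = -6000$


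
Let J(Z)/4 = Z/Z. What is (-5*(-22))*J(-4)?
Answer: 440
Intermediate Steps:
J(Z) = 4 (J(Z) = 4*(Z/Z) = 4*1 = 4)
(-5*(-22))*J(-4) = -5*(-22)*4 = 110*4 = 440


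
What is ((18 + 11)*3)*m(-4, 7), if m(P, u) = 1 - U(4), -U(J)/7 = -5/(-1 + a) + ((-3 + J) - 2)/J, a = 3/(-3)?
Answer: 5829/4 ≈ 1457.3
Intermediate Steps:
a = -1 (a = 3*(-⅓) = -1)
U(J) = -35/2 - 7*(-5 + J)/J (U(J) = -7*(-5/(-1 - 1) + ((-3 + J) - 2)/J) = -7*(-5/(-2) + (-5 + J)/J) = -7*(-5*(-½) + (-5 + J)/J) = -7*(5/2 + (-5 + J)/J) = -35/2 - 7*(-5 + J)/J)
m(P, u) = 67/4 (m(P, u) = 1 - (-49/2 + 35/4) = 1 - 1*(-63/4) = 1 + 63/4 = 67/4)
((18 + 11)*3)*m(-4, 7) = ((18 + 11)*3)*(67/4) = (29*3)*(67/4) = 87*(67/4) = 5829/4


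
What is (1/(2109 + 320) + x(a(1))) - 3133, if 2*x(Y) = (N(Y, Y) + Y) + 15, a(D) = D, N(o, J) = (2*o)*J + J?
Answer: -15173961/4858 ≈ -3123.5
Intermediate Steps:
N(o, J) = J + 2*J*o (N(o, J) = 2*J*o + J = J + 2*J*o)
x(Y) = 15/2 + Y/2 + Y*(1 + 2*Y)/2 (x(Y) = ((Y*(1 + 2*Y) + Y) + 15)/2 = ((Y + Y*(1 + 2*Y)) + 15)/2 = (15 + Y + Y*(1 + 2*Y))/2 = 15/2 + Y/2 + Y*(1 + 2*Y)/2)
(1/(2109 + 320) + x(a(1))) - 3133 = (1/(2109 + 320) + (15/2 + 1 + 1²)) - 3133 = (1/2429 + (15/2 + 1 + 1)) - 3133 = (1/2429 + 19/2) - 3133 = 46153/4858 - 3133 = -15173961/4858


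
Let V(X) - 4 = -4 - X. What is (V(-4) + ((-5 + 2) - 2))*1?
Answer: -1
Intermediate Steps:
V(X) = -X (V(X) = 4 + (-4 - X) = -X)
(V(-4) + ((-5 + 2) - 2))*1 = (-1*(-4) + ((-5 + 2) - 2))*1 = (4 + (-3 - 2))*1 = (4 - 5)*1 = -1*1 = -1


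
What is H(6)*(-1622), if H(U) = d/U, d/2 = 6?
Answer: -3244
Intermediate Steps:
d = 12 (d = 2*6 = 12)
H(U) = 12/U
H(6)*(-1622) = (12/6)*(-1622) = (12*(1/6))*(-1622) = 2*(-1622) = -3244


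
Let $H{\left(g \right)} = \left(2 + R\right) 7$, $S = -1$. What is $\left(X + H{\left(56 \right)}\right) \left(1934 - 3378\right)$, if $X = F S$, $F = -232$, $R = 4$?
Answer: $-395656$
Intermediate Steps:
$H{\left(g \right)} = 42$ ($H{\left(g \right)} = \left(2 + 4\right) 7 = 6 \cdot 7 = 42$)
$X = 232$ ($X = \left(-232\right) \left(-1\right) = 232$)
$\left(X + H{\left(56 \right)}\right) \left(1934 - 3378\right) = \left(232 + 42\right) \left(1934 - 3378\right) = 274 \left(-1444\right) = -395656$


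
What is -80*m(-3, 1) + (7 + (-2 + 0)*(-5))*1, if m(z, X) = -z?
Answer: -223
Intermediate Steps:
-80*m(-3, 1) + (7 + (-2 + 0)*(-5))*1 = -(-80)*(-3) + (7 + (-2 + 0)*(-5))*1 = -80*3 + (7 - 2*(-5))*1 = -240 + (7 + 10)*1 = -240 + 17*1 = -240 + 17 = -223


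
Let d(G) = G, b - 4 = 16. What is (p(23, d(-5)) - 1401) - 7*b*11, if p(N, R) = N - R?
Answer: -2913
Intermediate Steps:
b = 20 (b = 4 + 16 = 20)
(p(23, d(-5)) - 1401) - 7*b*11 = ((23 - 1*(-5)) - 1401) - 7*20*11 = ((23 + 5) - 1401) - 140*11 = (28 - 1401) - 1540 = -1373 - 1540 = -2913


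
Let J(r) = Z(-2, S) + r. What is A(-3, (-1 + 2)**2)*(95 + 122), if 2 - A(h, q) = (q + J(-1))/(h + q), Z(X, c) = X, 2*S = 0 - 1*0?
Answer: 217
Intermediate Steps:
S = 0 (S = (0 - 1*0)/2 = (0 + 0)/2 = (1/2)*0 = 0)
J(r) = -2 + r
A(h, q) = 2 - (-3 + q)/(h + q) (A(h, q) = 2 - (q + (-2 - 1))/(h + q) = 2 - (q - 3)/(h + q) = 2 - (-3 + q)/(h + q))
A(-3, (-1 + 2)**2)*(95 + 122) = ((3 + (-1 + 2)**2 + 2*(-3))/(-3 + (-1 + 2)**2))*(95 + 122) = ((3 + 1**2 - 6)/(-3 + 1**2))*217 = ((3 + 1 - 6)/(-3 + 1))*217 = (-2/(-2))*217 = -1/2*(-2)*217 = 1*217 = 217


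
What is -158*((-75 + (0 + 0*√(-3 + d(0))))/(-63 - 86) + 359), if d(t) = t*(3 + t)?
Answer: -8463428/149 ≈ -56802.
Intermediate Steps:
-158*((-75 + (0 + 0*√(-3 + d(0))))/(-63 - 86) + 359) = -158*((-75 + (0 + 0*√(-3 + 0*(3 + 0))))/(-63 - 86) + 359) = -158*((-75 + (0 + 0*√(-3 + 0*3)))/(-149) + 359) = -158*((-75 + (0 + 0*√(-3 + 0)))*(-1/149) + 359) = -158*((-75 + (0 + 0*√(-3)))*(-1/149) + 359) = -158*((-75 + (0 + 0*(I*√3)))*(-1/149) + 359) = -158*((-75 + (0 + 0))*(-1/149) + 359) = -158*((-75 + 0)*(-1/149) + 359) = -158*(-75*(-1/149) + 359) = -158*(75/149 + 359) = -158*53566/149 = -8463428/149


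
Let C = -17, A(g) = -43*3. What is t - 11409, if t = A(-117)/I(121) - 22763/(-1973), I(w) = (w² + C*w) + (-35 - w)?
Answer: -279471101549/24520444 ≈ -11397.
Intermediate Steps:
A(g) = -129
I(w) = -35 + w² - 18*w (I(w) = (w² - 17*w) + (-35 - w) = -35 + w² - 18*w)
t = 282644047/24520444 (t = -129/(-35 + 121² - 18*121) - 22763/(-1973) = -129/(-35 + 14641 - 2178) - 22763*(-1/1973) = -129/12428 + 22763/1973 = 282644047/24520444 ≈ 11.527)
t - 11409 = 282644047/24520444 - 11409 = -279471101549/24520444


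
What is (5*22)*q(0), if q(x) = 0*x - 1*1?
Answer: -110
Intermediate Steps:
q(x) = -1 (q(x) = 0 - 1 = -1)
(5*22)*q(0) = (5*22)*(-1) = 110*(-1) = -110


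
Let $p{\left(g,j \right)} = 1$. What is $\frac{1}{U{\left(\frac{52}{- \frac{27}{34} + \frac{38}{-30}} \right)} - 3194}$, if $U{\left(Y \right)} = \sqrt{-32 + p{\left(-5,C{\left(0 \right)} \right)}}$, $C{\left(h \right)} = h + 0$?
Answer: $- \frac{3194}{10201667} - \frac{i \sqrt{31}}{10201667} \approx -0.00031309 - 5.4577 \cdot 10^{-7} i$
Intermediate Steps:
$C{\left(h \right)} = h$
$U{\left(Y \right)} = i \sqrt{31}$ ($U{\left(Y \right)} = \sqrt{-32 + 1} = \sqrt{-31} = i \sqrt{31}$)
$\frac{1}{U{\left(\frac{52}{- \frac{27}{34} + \frac{38}{-30}} \right)} - 3194} = \frac{1}{i \sqrt{31} - 3194} = \frac{1}{-3194 + i \sqrt{31}}$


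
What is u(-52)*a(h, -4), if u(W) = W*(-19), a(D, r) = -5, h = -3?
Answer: -4940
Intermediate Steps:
u(W) = -19*W
u(-52)*a(h, -4) = -19*(-52)*(-5) = 988*(-5) = -4940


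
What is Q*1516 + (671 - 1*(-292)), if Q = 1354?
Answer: 2053627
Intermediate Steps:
Q*1516 + (671 - 1*(-292)) = 1354*1516 + (671 - 1*(-292)) = 2052664 + (671 + 292) = 2052664 + 963 = 2053627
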